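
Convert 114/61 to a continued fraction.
[1; 1, 6, 1, 1, 1, 2]

Euclidean algorithm steps:
114 = 1 × 61 + 53
61 = 1 × 53 + 8
53 = 6 × 8 + 5
8 = 1 × 5 + 3
5 = 1 × 3 + 2
3 = 1 × 2 + 1
2 = 2 × 1 + 0
Continued fraction: [1; 1, 6, 1, 1, 1, 2]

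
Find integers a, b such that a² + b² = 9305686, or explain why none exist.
Not possible

Factorization: 9305686 = 2 × 13 × 71^3
By Fermat: n is sum of two squares iff every prime p ≡ 3 (mod 4) appears to even power.
Prime(s) ≡ 3 (mod 4) with odd exponent: [(71, 3)]
Therefore 9305686 cannot be expressed as a² + b².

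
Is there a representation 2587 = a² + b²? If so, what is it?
Not possible

Factorization: 2587 = 13 × 199
By Fermat: n is sum of two squares iff every prime p ≡ 3 (mod 4) appears to even power.
Prime(s) ≡ 3 (mod 4) with odd exponent: [(199, 1)]
Therefore 2587 cannot be expressed as a² + b².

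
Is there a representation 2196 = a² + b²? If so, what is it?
30² + 36² (a=30, b=36)

Factorization: 2196 = 2^2 × 3^2 × 61
By Fermat: n is sum of two squares iff every prime p ≡ 3 (mod 4) appears to even power.
All primes ≡ 3 (mod 4) appear to even power.
Search a = 0, 1, 2, … for 2196 - a² a perfect square: first hit at a = 30: 2196 - 900 = 1296 = 36².
2196 = 30² + 36² = 900 + 1296 ✓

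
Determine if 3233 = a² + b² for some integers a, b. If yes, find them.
23² + 52² (a=23, b=52)

Factorization: 3233 = 53 × 61
By Fermat: n is sum of two squares iff every prime p ≡ 3 (mod 4) appears to even power.
All primes ≡ 3 (mod 4) appear to even power.
Search a = 0, 1, 2, … for 3233 - a² a perfect square: first hit at a = 23: 3233 - 529 = 2704 = 52².
3233 = 23² + 52² = 529 + 2704 ✓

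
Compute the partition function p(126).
3519222692

p(n) counts ways to write n as a sum of positive integers (order ignored).
Euler's pentagonal recurrence: p(k) = p(k-1) + p(k-2) - p(k-5) - p(k-7) + p(k-12) + p(k-15) - ... (offsets j(3j∓1)/2, signs ++--, p(0)=1, p(<0)=0).
DP table for k = 0..125: p(0)=1, p(1)=1, p(2)=2, p(3)=3, p(4)=5, p(5)=7, p(6)=11, p(7)=15, p(8)=22, p(9)=30, p(10)=42, p(11)=56, p(12)=77, p(13)=101, p(14)=135, p(15)=176, p(16)=231, p(17)=297, p(18)=385, p(19)=490, p(20)=627, p(21)=792, p(22)=1002, p(23)=1255, p(24)=1575, p(25)=1958, p(26)=2436, p(27)=3010, p(28)=3718, p(29)=4565, p(30)=5604, p(31)=6842, p(32)=8349, p(33)=10143, p(34)=12310, p(35)=14883, p(36)=17977, p(37)=21637, p(38)=26015, p(39)=31185, p(40)=37338, p(41)=44583, p(42)=53174, p(43)=63261, p(44)=75175, p(45)=89134, p(46)=105558, p(47)=124754, p(48)=147273, p(49)=173525, p(50)=204226, p(51)=239943, p(52)=281589, p(53)=329931, p(54)=386155, p(55)=451276, p(56)=526823, p(57)=614154, p(58)=715220, p(59)=831820, p(60)=966467, p(61)=1121505, p(62)=1300156, p(63)=1505499, p(64)=1741630, p(65)=2012558, p(66)=2323520, p(67)=2679689, p(68)=3087735, p(69)=3554345, p(70)=4087968, p(71)=4697205, p(72)=5392783, p(73)=6185689, p(74)=7089500, p(75)=8118264, p(76)=9289091, p(77)=10619863, p(78)=12132164, p(79)=13848650, p(80)=15796476, p(81)=18004327, p(82)=20506255, p(83)=23338469, p(84)=26543660, p(85)=30167357, p(86)=34262962, p(87)=38887673, p(88)=44108109, p(89)=49995925, p(90)=56634173, p(91)=64112359, p(92)=72533807, p(93)=82010177, p(94)=92669720, p(95)=104651419, p(96)=118114304, p(97)=133230930, p(98)=150198136, p(99)=169229875, p(100)=190569292, p(101)=214481126, p(102)=241265379, p(103)=271248950, p(104)=304801365, p(105)=342325709, p(106)=384276336, p(107)=431149389, p(108)=483502844, p(109)=541946240, p(110)=607163746, p(111)=679903203, p(112)=761002156, p(113)=851376628, p(114)=952050665, p(115)=1064144451, p(116)=1188908248, p(117)=1327710076, p(118)=1482074143, p(119)=1653668665, p(120)=1844349560, p(121)=2056148051, p(122)=2291320912, p(123)=2552338241, p(124)=2841940500, p(125)=3163127352.
Final step: p(126) = p(125) + p(124) - p(121) - p(119) + p(114) + p(111) - p(104) - p(100) + p(91) + p(86) - p(75) - p(69) + p(56) + p(49) - p(34) - p(26) + p(9) + p(0)
= 3163127352 + 2841940500 - 2056148051 - 1653668665 + 952050665 + 679903203 - 304801365 - 190569292 + 64112359 + 34262962 - 8118264 - 3554345 + 526823 + 173525 - 12310 - 2436 + 30 + 1
= 3519222692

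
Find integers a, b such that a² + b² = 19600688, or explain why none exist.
Not possible

Factorization: 19600688 = 2^4 × 107^3
By Fermat: n is sum of two squares iff every prime p ≡ 3 (mod 4) appears to even power.
Prime(s) ≡ 3 (mod 4) with odd exponent: [(107, 3)]
Therefore 19600688 cannot be expressed as a² + b².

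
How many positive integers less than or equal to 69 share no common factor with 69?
44

69 = 3 × 23
φ(n) = n × ∏(1 - 1/p) for each prime p dividing n
φ(69) = 69 × (1 - 1/3) × (1 - 1/23) = 44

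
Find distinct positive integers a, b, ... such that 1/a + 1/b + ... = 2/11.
1/6 + 1/66

Greedy algorithm:
2/11: ceiling(11/2) = 6, use 1/6
1/66: ceiling(66/1) = 66, use 1/66
Result: 2/11 = 1/6 + 1/66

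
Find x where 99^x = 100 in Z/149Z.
18

Baby-step giant-step with step n = ⌈√149⌉ = 13.
Baby steps 99^j mod 149 (j:value) for j=0..12: 0:1, 1:99, 2:116, 3:11, 4:46, 5:84, 6:121, 7:59, 8:30, 9:139, 10:53, 11:32, 12:39.
Giant-step multiplier: 99^(-13) ≡ 99^(148-13) = 99^135 ≡ 126 (mod 149).
Giant steps γ_i = 100·126^i mod 149: γ_0=100, γ_1=84 (in table at j=5).
x = i·n + j = 1·13 + 5 = 18.
Check: 99^18 ≡ 100 (mod 149).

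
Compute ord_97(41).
96

97 is prime, so ord(41) divides φ(97) = 96.
Divisors of 96: 1, 2, 3, 4, 6, 8, 12, 16, 24, 32, 48, 96.
Repeated squaring: 41^1 ≡ 41, 41^2 ≡ 32, 41^4 ≡ 54, 41^8 ≡ 6, 41^16 ≡ 36, 41^32 ≡ 35, 41^64 ≡ 61 (mod 97).
Test 41^d mod 97 for each divisor d in increasing order:
41^1 ≡ 41
41^2 ≡ 32
41^3 = 41^2·41^1 ≡ 51
41^4 ≡ 54
41^6 = 41^4·41^2 ≡ 79
41^8 ≡ 6
41^12 = 41^8·41^4 ≡ 33
41^16 ≡ 36
41^24 = 41^16·41^8 ≡ 22
41^32 ≡ 35
41^48 = 41^32·41^16 ≡ 96
41^96 = 41^64·41^32 ≡ 1  ← first divisor giving 1
The order is 96.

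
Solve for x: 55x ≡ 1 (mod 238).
13

gcd(55, 238) = 1, so the inverse exists.
Extended Euclidean algorithm on (238, 55):
238 = 4 × 55 + 18  ⟹  18 = (1)·238 + (-4)·55
55 = 3 × 18 + 1  ⟹  1 = (-3)·238 + (13)·55
So (13)·55 ≡ 1 (mod 238), i.e. 55^(-1) ≡ 13 (mod 238).
Check: 55 × 13 = 715 ≡ 1 (mod 238)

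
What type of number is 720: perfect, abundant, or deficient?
abundant

Proper divisors of 720: sum = 1 + 2 + 3 + 4 + 5 + 6 + 8 + 9 + ... + 144 + 180 + 240 + 360 (29 divisors) = 1698
Since 1698 > 720, 720 is abundant.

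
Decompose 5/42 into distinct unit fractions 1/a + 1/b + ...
1/9 + 1/126

Greedy algorithm:
5/42: ceiling(42/5) = 9, use 1/9
1/126: ceiling(126/1) = 126, use 1/126
Result: 5/42 = 1/9 + 1/126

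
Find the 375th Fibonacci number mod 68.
66

Matrix identity: Q^n = [[F_(n+1), F_n], [F_n, F_(n-1)]] with Q = [[1,1],[1,0]].
n = 375 = 101110111₂. Square-and-multiply, entries mod 68:
Q^1 = [[1,1],[1,0]]
Q^2 = (Q^1)² = [[2,1],[1,1]]
Q^5 = (Q^2)²·Q = [[8,5],[5,3]]
Q^11 = (Q^5)²·Q = [[8,21],[21,55]]
Q^23 = (Q^11)²·Q = [[60,29],[29,31]]
Q^46 = (Q^23)² = [[21,55],[55,34]]
Q^93 = (Q^46)²·Q = [[31,66],[66,33]]
Q^187 = (Q^93)²·Q = [[21,13],[13,8]]
Q^375 = (Q^187)²·Q = [[35,66],[66,37]]
F_375 mod 68 = Q^375[0][1] = 66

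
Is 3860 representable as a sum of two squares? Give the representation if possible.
4² + 62² (a=4, b=62)

Factorization: 3860 = 2^2 × 5 × 193
By Fermat: n is sum of two squares iff every prime p ≡ 3 (mod 4) appears to even power.
All primes ≡ 3 (mod 4) appear to even power.
Search a = 0, 1, 2, … for 3860 - a² a perfect square: first hit at a = 4: 3860 - 16 = 3844 = 62².
3860 = 4² + 62² = 16 + 3844 ✓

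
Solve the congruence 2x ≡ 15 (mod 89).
x ≡ 52 (mod 89)

gcd(2, 89) = 1, which divides 15, so solutions exist.
Find 2^(-1) mod 89 by the extended Euclidean algorithm:
89 = 44 × 2 + 1  ⟹  1 = (1)·89 + (-44)·2
So (-44)·2 ≡ 1 (mod 89), i.e. 2^(-1) ≡ -44 ≡ 45 (mod 89).
x ≡ 45 × 15 = 675 ≡ 52 (mod 89).
Check: 2 × 52 = 104 ≡ 15 (mod 89).
Unique solution: x ≡ 52 (mod 89)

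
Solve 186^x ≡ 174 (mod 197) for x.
190

Baby-step giant-step with step n = ⌈√197⌉ = 15.
Baby steps 186^j mod 197 (j:value) for j=0..14: 0:1, 1:186, 2:121, 3:48, 4:63, 5:95, 6:137, 7:69, 8:29, 9:75, 10:160, 11:13, 12:54, 13:194, 14:33.
Giant-step multiplier: 186^(-15) ≡ 186^(196-15) = 186^181 ≡ 89 (mod 197).
Giant steps γ_i = 174·89^i mod 197: γ_0=174, γ_1=120, γ_2=42, γ_3=192, γ_4=146, γ_5=189, γ_6=76, γ_7=66, γ_8=161, γ_9=145, γ_10=100, γ_11=35, γ_12=160 (in table at j=10).
x = i·n + j = 12·15 + 10 = 190.
Check: 186^190 ≡ 174 (mod 197).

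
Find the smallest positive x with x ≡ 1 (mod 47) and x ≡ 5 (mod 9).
95

Using Chinese Remainder Theorem:
M = 47 × 9 = 423
M1 = 9, M2 = 47
y1 = 9^(-1) mod 47 = 21
y2 = 47^(-1) mod 9 = 5
x = (1×9×21 + 5×47×5) mod 423 = 95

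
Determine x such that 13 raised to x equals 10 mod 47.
31

Baby-step giant-step with step n = ⌈√47⌉ = 7.
Baby steps 13^j mod 47 (j:value) for j=0..6: 0:1, 1:13, 2:28, 3:35, 4:32, 5:40, 6:3.
Giant-step multiplier: 13^(-7) ≡ 13^(46-7) = 13^39 ≡ 41 (mod 47).
Giant steps γ_i = 10·41^i mod 47: γ_0=10, γ_1=34, γ_2=31, γ_3=2, γ_4=35 (in table at j=3).
x = i·n + j = 4·7 + 3 = 31.
Check: 13^31 ≡ 10 (mod 47).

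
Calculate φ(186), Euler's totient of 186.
60

186 = 2 × 3 × 31
φ(n) = n × ∏(1 - 1/p) for each prime p dividing n
φ(186) = 186 × (1 - 1/2) × (1 - 1/3) × (1 - 1/31) = 60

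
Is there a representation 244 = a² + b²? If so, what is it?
10² + 12² (a=10, b=12)

Factorization: 244 = 2^2 × 61
By Fermat: n is sum of two squares iff every prime p ≡ 3 (mod 4) appears to even power.
All primes ≡ 3 (mod 4) appear to even power.
Search a = 0, 1, 2, … for 244 - a² a perfect square: first hit at a = 10: 244 - 100 = 144 = 12².
244 = 10² + 12² = 100 + 144 ✓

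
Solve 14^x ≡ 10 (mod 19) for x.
5

Baby-step giant-step with step n = ⌈√19⌉ = 5.
Baby steps 14^j mod 19 (j:value) for j=0..4: 0:1, 1:14, 2:6, 3:8, 4:17.
Giant-step multiplier: 14^(-5) ≡ 14^(18-5) = 14^13 ≡ 2 (mod 19).
Giant steps γ_i = 10·2^i mod 19: γ_0=10, γ_1=1 (in table at j=0).
x = i·n + j = 1·5 + 0 = 5.
Check: 14^5 ≡ 10 (mod 19).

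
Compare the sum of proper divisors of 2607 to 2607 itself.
deficient

Proper divisors of 2607: sum = 1 + 3 + 11 + 33 + 79 + 237 + 869 = 1233
Since 1233 < 2607, 2607 is deficient.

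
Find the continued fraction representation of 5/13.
[0; 2, 1, 1, 2]

Euclidean algorithm steps:
5 = 0 × 13 + 5
13 = 2 × 5 + 3
5 = 1 × 3 + 2
3 = 1 × 2 + 1
2 = 2 × 1 + 0
Continued fraction: [0; 2, 1, 1, 2]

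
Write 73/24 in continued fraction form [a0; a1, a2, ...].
[3; 24]

Euclidean algorithm steps:
73 = 3 × 24 + 1
24 = 24 × 1 + 0
Continued fraction: [3; 24]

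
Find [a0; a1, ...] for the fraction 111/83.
[1; 2, 1, 27]

Euclidean algorithm steps:
111 = 1 × 83 + 28
83 = 2 × 28 + 27
28 = 1 × 27 + 1
27 = 27 × 1 + 0
Continued fraction: [1; 2, 1, 27]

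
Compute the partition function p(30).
5604

p(n) counts ways to write n as a sum of positive integers (order ignored).
Euler's pentagonal recurrence: p(k) = p(k-1) + p(k-2) - p(k-5) - p(k-7) + p(k-12) + p(k-15) - ... (offsets j(3j∓1)/2, signs ++--, p(0)=1, p(<0)=0).
DP table for k = 0..29: p(0)=1, p(1)=1, p(2)=2, p(3)=3, p(4)=5, p(5)=7, p(6)=11, p(7)=15, p(8)=22, p(9)=30, p(10)=42, p(11)=56, p(12)=77, p(13)=101, p(14)=135, p(15)=176, p(16)=231, p(17)=297, p(18)=385, p(19)=490, p(20)=627, p(21)=792, p(22)=1002, p(23)=1255, p(24)=1575, p(25)=1958, p(26)=2436, p(27)=3010, p(28)=3718, p(29)=4565.
Final step: p(30) = p(29) + p(28) - p(25) - p(23) + p(18) + p(15) - p(8) - p(4)
= 4565 + 3718 - 1958 - 1255 + 385 + 176 - 22 - 5
= 5604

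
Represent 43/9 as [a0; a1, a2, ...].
[4; 1, 3, 2]

Euclidean algorithm steps:
43 = 4 × 9 + 7
9 = 1 × 7 + 2
7 = 3 × 2 + 1
2 = 2 × 1 + 0
Continued fraction: [4; 1, 3, 2]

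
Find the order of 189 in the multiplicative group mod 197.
196

197 is prime, so ord(189) divides φ(197) = 196.
Divisors of 196: 1, 2, 4, 7, 14, 28, 49, 98, 196.
Repeated squaring: 189^1 ≡ 189, 189^2 ≡ 64, 189^4 ≡ 156, 189^8 ≡ 105, 189^16 ≡ 190, 189^32 ≡ 49, 189^64 ≡ 37, 189^128 ≡ 187 (mod 197).
Test 189^d mod 197 for each divisor d in increasing order:
189^1 ≡ 189
189^2 ≡ 64
189^4 ≡ 156
189^7 = 189^4·189^2·189^1 ≡ 110
189^14 = 189^8·189^4·189^2 ≡ 83
189^28 = 189^16·189^8·189^4 ≡ 191
189^49 = 189^32·189^16·189^1 ≡ 183
189^98 = 189^64·189^32·189^2 ≡ 196
189^196 = 189^128·189^64·189^4 ≡ 1  ← first divisor giving 1
The order is 196.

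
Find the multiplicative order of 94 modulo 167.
83

167 is prime, so ord(94) divides φ(167) = 166.
Divisors of 166: 1, 2, 83, 166.
Repeated squaring: 94^1 ≡ 94, 94^2 ≡ 152, 94^4 ≡ 58, 94^8 ≡ 24, 94^16 ≡ 75, 94^32 ≡ 114, 94^64 ≡ 137, 94^128 ≡ 65 (mod 167).
Test 94^d mod 167 for each divisor d in increasing order:
94^1 ≡ 94
94^2 ≡ 152
94^83 = 94^64·94^16·94^2·94^1 ≡ 1  ← first divisor giving 1
The order is 83.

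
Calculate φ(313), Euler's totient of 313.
312

313 = 313
φ(n) = n × ∏(1 - 1/p) for each prime p dividing n
φ(313) = 313 × (1 - 1/313) = 312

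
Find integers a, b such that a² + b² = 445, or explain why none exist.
2² + 21² (a=2, b=21)

Factorization: 445 = 5 × 89
By Fermat: n is sum of two squares iff every prime p ≡ 3 (mod 4) appears to even power.
All primes ≡ 3 (mod 4) appear to even power.
Search a = 0, 1, 2, … for 445 - a² a perfect square: first hit at a = 2: 445 - 4 = 441 = 21².
445 = 2² + 21² = 4 + 441 ✓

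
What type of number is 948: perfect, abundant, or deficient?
abundant

Proper divisors of 948: sum = 1 + 2 + 3 + 4 + 6 + 12 + 79 + 158 + 237 + 316 + 474 = 1292
Since 1292 > 948, 948 is abundant.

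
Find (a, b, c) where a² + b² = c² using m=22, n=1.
(483, 44, 485)

Euclid's formula: a = m² - n², b = 2mn, c = m² + n²
m = 22, n = 1
a = 22² - 1² = 484 - 1 = 483
b = 2 × 22 × 1 = 44
c = 22² + 1² = 484 + 1 = 485
Verification: 483² + 44² = 233289 + 1936 = 235225 = 485² ✓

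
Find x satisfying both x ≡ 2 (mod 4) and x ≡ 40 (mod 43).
126

Using Chinese Remainder Theorem:
M = 4 × 43 = 172
M1 = 43, M2 = 4
y1 = 43^(-1) mod 4 = 3
y2 = 4^(-1) mod 43 = 11
x = (2×43×3 + 40×4×11) mod 172 = 126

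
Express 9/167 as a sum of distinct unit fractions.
1/19 + 1/794 + 1/839788 + 1/1057864987628

Greedy algorithm:
9/167: ceiling(167/9) = 19, use 1/19
4/3173: ceiling(3173/4) = 794, use 1/794
3/2519362: ceiling(2519362/3) = 839788, use 1/839788
1/1057864987628: ceiling(1057864987628/1) = 1057864987628, use 1/1057864987628
Result: 9/167 = 1/19 + 1/794 + 1/839788 + 1/1057864987628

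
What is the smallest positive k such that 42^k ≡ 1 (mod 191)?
190

191 is prime, so ord(42) divides φ(191) = 190.
Divisors of 190: 1, 2, 5, 10, 19, 38, 95, 190.
Repeated squaring: 42^1 ≡ 42, 42^2 ≡ 45, 42^4 ≡ 115, 42^8 ≡ 46, 42^16 ≡ 15, 42^32 ≡ 34, 42^64 ≡ 10, 42^128 ≡ 100 (mod 191).
Test 42^d mod 191 for each divisor d in increasing order:
42^1 ≡ 42
42^2 ≡ 45
42^5 = 42^4·42^1 ≡ 55
42^10 = 42^8·42^2 ≡ 160
42^19 = 42^16·42^2·42^1 ≡ 82
42^38 = 42^32·42^4·42^2 ≡ 39
42^95 = 42^64·42^16·42^8·42^4·42^2·42^1 ≡ 190
42^190 = 42^128·42^32·42^16·42^8·42^4·42^2 ≡ 1  ← first divisor giving 1
The order is 190.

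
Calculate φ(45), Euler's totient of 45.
24

45 = 3^2 × 5
φ(n) = n × ∏(1 - 1/p) for each prime p dividing n
φ(45) = 45 × (1 - 1/3) × (1 - 1/5) = 24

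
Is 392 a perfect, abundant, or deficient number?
abundant

Proper divisors of 392: sum = 1 + 2 + 4 + 7 + 8 + 14 + 28 + 49 + 56 + 98 + 196 = 463
Since 463 > 392, 392 is abundant.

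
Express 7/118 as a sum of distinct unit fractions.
1/17 + 1/2006

Greedy algorithm:
7/118: ceiling(118/7) = 17, use 1/17
1/2006: ceiling(2006/1) = 2006, use 1/2006
Result: 7/118 = 1/17 + 1/2006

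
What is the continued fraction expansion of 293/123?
[2; 2, 1, 1, 1, 1, 1, 1, 3]

Euclidean algorithm steps:
293 = 2 × 123 + 47
123 = 2 × 47 + 29
47 = 1 × 29 + 18
29 = 1 × 18 + 11
18 = 1 × 11 + 7
11 = 1 × 7 + 4
7 = 1 × 4 + 3
4 = 1 × 3 + 1
3 = 3 × 1 + 0
Continued fraction: [2; 2, 1, 1, 1, 1, 1, 1, 3]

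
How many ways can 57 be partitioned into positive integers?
614154

p(n) counts ways to write n as a sum of positive integers (order ignored).
Euler's pentagonal recurrence: p(k) = p(k-1) + p(k-2) - p(k-5) - p(k-7) + p(k-12) + p(k-15) - ... (offsets j(3j∓1)/2, signs ++--, p(0)=1, p(<0)=0).
DP table for k = 0..56: p(0)=1, p(1)=1, p(2)=2, p(3)=3, p(4)=5, p(5)=7, p(6)=11, p(7)=15, p(8)=22, p(9)=30, p(10)=42, p(11)=56, p(12)=77, p(13)=101, p(14)=135, p(15)=176, p(16)=231, p(17)=297, p(18)=385, p(19)=490, p(20)=627, p(21)=792, p(22)=1002, p(23)=1255, p(24)=1575, p(25)=1958, p(26)=2436, p(27)=3010, p(28)=3718, p(29)=4565, p(30)=5604, p(31)=6842, p(32)=8349, p(33)=10143, p(34)=12310, p(35)=14883, p(36)=17977, p(37)=21637, p(38)=26015, p(39)=31185, p(40)=37338, p(41)=44583, p(42)=53174, p(43)=63261, p(44)=75175, p(45)=89134, p(46)=105558, p(47)=124754, p(48)=147273, p(49)=173525, p(50)=204226, p(51)=239943, p(52)=281589, p(53)=329931, p(54)=386155, p(55)=451276, p(56)=526823.
Final step: p(57) = p(56) + p(55) - p(52) - p(50) + p(45) + p(42) - p(35) - p(31) + p(22) + p(17) - p(6) - p(0)
= 526823 + 451276 - 281589 - 204226 + 89134 + 53174 - 14883 - 6842 + 1002 + 297 - 11 - 1
= 614154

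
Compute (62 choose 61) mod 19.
5

Using Lucas' theorem:
Write n=62 and k=61 in base 19:
n in base 19: [3, 5]
k in base 19: [3, 4]
C(62,61) mod 19 = ∏ C(n_i, k_i) mod 19
Digit binomials (mod 19): C(3,3) = 1; C(5,4) = 5
Product: 1 × 5 = 5 ≡ 5 (mod 19)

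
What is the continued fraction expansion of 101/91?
[1; 9, 10]

Euclidean algorithm steps:
101 = 1 × 91 + 10
91 = 9 × 10 + 1
10 = 10 × 1 + 0
Continued fraction: [1; 9, 10]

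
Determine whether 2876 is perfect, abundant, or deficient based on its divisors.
deficient

Proper divisors of 2876: sum = 1 + 2 + 4 + 719 + 1438 = 2164
Since 2164 < 2876, 2876 is deficient.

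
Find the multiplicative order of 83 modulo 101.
100

101 is prime, so ord(83) divides φ(101) = 100.
Divisors of 100: 1, 2, 4, 5, 10, 20, 25, 50, 100.
Repeated squaring: 83^1 ≡ 83, 83^2 ≡ 21, 83^4 ≡ 37, 83^8 ≡ 56, 83^16 ≡ 5, 83^32 ≡ 25, 83^64 ≡ 19 (mod 101).
Test 83^d mod 101 for each divisor d in increasing order:
83^1 ≡ 83
83^2 ≡ 21
83^4 ≡ 37
83^5 = 83^4·83^1 ≡ 41
83^10 = 83^8·83^2 ≡ 65
83^20 = 83^16·83^4 ≡ 84
83^25 = 83^16·83^8·83^1 ≡ 10
83^50 = 83^32·83^16·83^2 ≡ 100
83^100 = 83^64·83^32·83^4 ≡ 1  ← first divisor giving 1
The order is 100.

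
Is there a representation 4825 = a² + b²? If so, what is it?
8² + 69² (a=8, b=69)

Factorization: 4825 = 5^2 × 193
By Fermat: n is sum of two squares iff every prime p ≡ 3 (mod 4) appears to even power.
All primes ≡ 3 (mod 4) appear to even power.
Search a = 0, 1, 2, … for 4825 - a² a perfect square: first hit at a = 8: 4825 - 64 = 4761 = 69².
4825 = 8² + 69² = 64 + 4761 ✓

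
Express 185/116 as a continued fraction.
[1; 1, 1, 2, 7, 3]

Euclidean algorithm steps:
185 = 1 × 116 + 69
116 = 1 × 69 + 47
69 = 1 × 47 + 22
47 = 2 × 22 + 3
22 = 7 × 3 + 1
3 = 3 × 1 + 0
Continued fraction: [1; 1, 1, 2, 7, 3]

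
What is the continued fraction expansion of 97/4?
[24; 4]

Euclidean algorithm steps:
97 = 24 × 4 + 1
4 = 4 × 1 + 0
Continued fraction: [24; 4]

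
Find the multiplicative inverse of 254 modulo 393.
311

gcd(254, 393) = 1, so the inverse exists.
Extended Euclidean algorithm on (393, 254):
393 = 1 × 254 + 139  ⟹  139 = (1)·393 + (-1)·254
254 = 1 × 139 + 115  ⟹  115 = (-1)·393 + (2)·254
139 = 1 × 115 + 24  ⟹  24 = (2)·393 + (-3)·254
115 = 4 × 24 + 19  ⟹  19 = (-9)·393 + (14)·254
24 = 1 × 19 + 5  ⟹  5 = (11)·393 + (-17)·254
19 = 3 × 5 + 4  ⟹  4 = (-42)·393 + (65)·254
5 = 1 × 4 + 1  ⟹  1 = (53)·393 + (-82)·254
So (-82)·254 ≡ 1 (mod 393), i.e. 254^(-1) ≡ -82 ≡ 311 (mod 393).
Check: 254 × 311 = 78994 ≡ 1 (mod 393)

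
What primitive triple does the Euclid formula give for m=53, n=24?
(2233, 2544, 3385)

Euclid's formula: a = m² - n², b = 2mn, c = m² + n²
m = 53, n = 24
a = 53² - 24² = 2809 - 576 = 2233
b = 2 × 53 × 24 = 2544
c = 53² + 24² = 2809 + 576 = 3385
Verification: 2233² + 2544² = 4986289 + 6471936 = 11458225 = 3385² ✓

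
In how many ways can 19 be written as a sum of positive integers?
490

p(n) counts ways to write n as a sum of positive integers (order ignored).
Euler's pentagonal recurrence: p(k) = p(k-1) + p(k-2) - p(k-5) - p(k-7) + p(k-12) + p(k-15) - ... (offsets j(3j∓1)/2, signs ++--, p(0)=1, p(<0)=0).
DP table for k = 0..18: p(0)=1, p(1)=1, p(2)=2, p(3)=3, p(4)=5, p(5)=7, p(6)=11, p(7)=15, p(8)=22, p(9)=30, p(10)=42, p(11)=56, p(12)=77, p(13)=101, p(14)=135, p(15)=176, p(16)=231, p(17)=297, p(18)=385.
Final step: p(19) = p(18) + p(17) - p(14) - p(12) + p(7) + p(4)
= 385 + 297 - 135 - 77 + 15 + 5
= 490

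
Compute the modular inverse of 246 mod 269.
152

gcd(246, 269) = 1, so the inverse exists.
Extended Euclidean algorithm on (269, 246):
269 = 1 × 246 + 23  ⟹  23 = (1)·269 + (-1)·246
246 = 10 × 23 + 16  ⟹  16 = (-10)·269 + (11)·246
23 = 1 × 16 + 7  ⟹  7 = (11)·269 + (-12)·246
16 = 2 × 7 + 2  ⟹  2 = (-32)·269 + (35)·246
7 = 3 × 2 + 1  ⟹  1 = (107)·269 + (-117)·246
So (-117)·246 ≡ 1 (mod 269), i.e. 246^(-1) ≡ -117 ≡ 152 (mod 269).
Check: 246 × 152 = 37392 ≡ 1 (mod 269)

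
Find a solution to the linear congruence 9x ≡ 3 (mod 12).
x ≡ 3 (mod 4)

gcd(9, 12) = 3, which divides 3, so solutions exist.
Divide through by 3: 3x ≡ 1 (mod 4).
Find 3^(-1) mod 4 by the extended Euclidean algorithm:
4 = 1 × 3 + 1  ⟹  1 = (1)·4 + (-1)·3
So (-1)·3 ≡ 1 (mod 4), i.e. 3^(-1) ≡ -1 ≡ 3 (mod 4).
x ≡ 3 × 1 = 3 ≡ 3 (mod 4).
Check: 9 × 3 = 27 ≡ 3 (mod 12).
x ≡ 3 (mod 4), giving 3 solutions mod 12.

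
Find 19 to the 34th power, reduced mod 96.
73

Repeated squaring. Binary of 34 = 100010.
19^1 ≡ 19 (mod 96); 19^2 ≡ 73 (mod 96); 19^4 ≡ 49 (mod 96); 19^8 ≡ 1 (mod 96); 19^16 ≡ 1 (mod 96); 19^32 ≡ 1 (mod 96)
19^34 = 19^2 × 19^32 ≡ 73 (mod 96)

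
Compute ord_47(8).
23

47 is prime, so ord(8) divides φ(47) = 46.
Divisors of 46: 1, 2, 23, 46.
Repeated squaring: 8^1 ≡ 8, 8^2 ≡ 17, 8^4 ≡ 7, 8^8 ≡ 2, 8^16 ≡ 4, 8^32 ≡ 16 (mod 47).
Test 8^d mod 47 for each divisor d in increasing order:
8^1 ≡ 8
8^2 ≡ 17
8^23 = 8^16·8^4·8^2·8^1 ≡ 1  ← first divisor giving 1
The order is 23.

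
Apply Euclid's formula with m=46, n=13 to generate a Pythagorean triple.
(1947, 1196, 2285)

Euclid's formula: a = m² - n², b = 2mn, c = m² + n²
m = 46, n = 13
a = 46² - 13² = 2116 - 169 = 1947
b = 2 × 46 × 13 = 1196
c = 46² + 13² = 2116 + 169 = 2285
Verification: 1947² + 1196² = 3790809 + 1430416 = 5221225 = 2285² ✓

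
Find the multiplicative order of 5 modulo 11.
5

11 is prime, so ord(5) divides φ(11) = 10.
Divisors of 10: 1, 2, 5, 10.
Repeated squaring: 5^1 ≡ 5, 5^2 ≡ 3, 5^4 ≡ 9, 5^8 ≡ 4 (mod 11).
Test 5^d mod 11 for each divisor d in increasing order:
5^1 ≡ 5
5^2 ≡ 3
5^5 = 5^4·5^1 ≡ 1  ← first divisor giving 1
The order is 5.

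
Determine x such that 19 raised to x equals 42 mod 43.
21

Baby-step giant-step with step n = ⌈√43⌉ = 7.
Baby steps 19^j mod 43 (j:value) for j=0..6: 0:1, 1:19, 2:17, 3:22, 4:31, 5:30, 6:11.
Giant-step multiplier: 19^(-7) ≡ 19^(42-7) = 19^35 ≡ 7 (mod 43).
Giant steps γ_i = 42·7^i mod 43: γ_0=42, γ_1=36, γ_2=37, γ_3=1 (in table at j=0).
x = i·n + j = 3·7 + 0 = 21.
Check: 19^21 ≡ 42 (mod 43).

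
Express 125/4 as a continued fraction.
[31; 4]

Euclidean algorithm steps:
125 = 31 × 4 + 1
4 = 4 × 1 + 0
Continued fraction: [31; 4]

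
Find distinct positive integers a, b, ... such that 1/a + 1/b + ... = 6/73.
1/13 + 1/190 + 1/180310

Greedy algorithm:
6/73: ceiling(73/6) = 13, use 1/13
5/949: ceiling(949/5) = 190, use 1/190
1/180310: ceiling(180310/1) = 180310, use 1/180310
Result: 6/73 = 1/13 + 1/190 + 1/180310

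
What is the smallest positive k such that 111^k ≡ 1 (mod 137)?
136

137 is prime, so ord(111) divides φ(137) = 136.
Divisors of 136: 1, 2, 4, 8, 17, 34, 68, 136.
Repeated squaring: 111^1 ≡ 111, 111^2 ≡ 128, 111^4 ≡ 81, 111^8 ≡ 122, 111^16 ≡ 88, 111^32 ≡ 72, 111^64 ≡ 115, 111^128 ≡ 73 (mod 137).
Test 111^d mod 137 for each divisor d in increasing order:
111^1 ≡ 111
111^2 ≡ 128
111^4 ≡ 81
111^8 ≡ 122
111^17 = 111^16·111^1 ≡ 41
111^34 = 111^32·111^2 ≡ 37
111^68 = 111^64·111^4 ≡ 136
111^136 = 111^128·111^8 ≡ 1  ← first divisor giving 1
The order is 136.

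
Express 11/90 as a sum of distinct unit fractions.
1/9 + 1/90

Greedy algorithm:
11/90: ceiling(90/11) = 9, use 1/9
1/90: ceiling(90/1) = 90, use 1/90
Result: 11/90 = 1/9 + 1/90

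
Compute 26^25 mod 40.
16

Repeated squaring. Binary of 25 = 11001.
26^1 ≡ 26 (mod 40); 26^2 ≡ 36 (mod 40); 26^4 ≡ 16 (mod 40); 26^8 ≡ 16 (mod 40); 26^16 ≡ 16 (mod 40)
26^25 = 26^1 × 26^8 × 26^16 ≡ 16 (mod 40)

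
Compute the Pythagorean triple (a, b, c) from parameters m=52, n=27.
(1975, 2808, 3433)

Euclid's formula: a = m² - n², b = 2mn, c = m² + n²
m = 52, n = 27
a = 52² - 27² = 2704 - 729 = 1975
b = 2 × 52 × 27 = 2808
c = 52² + 27² = 2704 + 729 = 3433
Verification: 1975² + 2808² = 3900625 + 7884864 = 11785489 = 3433² ✓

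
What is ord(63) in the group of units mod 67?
66

67 is prime, so ord(63) divides φ(67) = 66.
Divisors of 66: 1, 2, 3, 6, 11, 22, 33, 66.
Repeated squaring: 63^1 ≡ 63, 63^2 ≡ 16, 63^4 ≡ 55, 63^8 ≡ 10, 63^16 ≡ 33, 63^32 ≡ 17, 63^64 ≡ 21 (mod 67).
Test 63^d mod 67 for each divisor d in increasing order:
63^1 ≡ 63
63^2 ≡ 16
63^3 = 63^2·63^1 ≡ 3
63^6 = 63^4·63^2 ≡ 9
63^11 = 63^8·63^2·63^1 ≡ 30
63^22 = 63^16·63^4·63^2 ≡ 29
63^33 = 63^32·63^1 ≡ 66
63^66 = 63^64·63^2 ≡ 1  ← first divisor giving 1
The order is 66.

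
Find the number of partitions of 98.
150198136

p(n) counts ways to write n as a sum of positive integers (order ignored).
Euler's pentagonal recurrence: p(k) = p(k-1) + p(k-2) - p(k-5) - p(k-7) + p(k-12) + p(k-15) - ... (offsets j(3j∓1)/2, signs ++--, p(0)=1, p(<0)=0).
DP table for k = 0..97: p(0)=1, p(1)=1, p(2)=2, p(3)=3, p(4)=5, p(5)=7, p(6)=11, p(7)=15, p(8)=22, p(9)=30, p(10)=42, p(11)=56, p(12)=77, p(13)=101, p(14)=135, p(15)=176, p(16)=231, p(17)=297, p(18)=385, p(19)=490, p(20)=627, p(21)=792, p(22)=1002, p(23)=1255, p(24)=1575, p(25)=1958, p(26)=2436, p(27)=3010, p(28)=3718, p(29)=4565, p(30)=5604, p(31)=6842, p(32)=8349, p(33)=10143, p(34)=12310, p(35)=14883, p(36)=17977, p(37)=21637, p(38)=26015, p(39)=31185, p(40)=37338, p(41)=44583, p(42)=53174, p(43)=63261, p(44)=75175, p(45)=89134, p(46)=105558, p(47)=124754, p(48)=147273, p(49)=173525, p(50)=204226, p(51)=239943, p(52)=281589, p(53)=329931, p(54)=386155, p(55)=451276, p(56)=526823, p(57)=614154, p(58)=715220, p(59)=831820, p(60)=966467, p(61)=1121505, p(62)=1300156, p(63)=1505499, p(64)=1741630, p(65)=2012558, p(66)=2323520, p(67)=2679689, p(68)=3087735, p(69)=3554345, p(70)=4087968, p(71)=4697205, p(72)=5392783, p(73)=6185689, p(74)=7089500, p(75)=8118264, p(76)=9289091, p(77)=10619863, p(78)=12132164, p(79)=13848650, p(80)=15796476, p(81)=18004327, p(82)=20506255, p(83)=23338469, p(84)=26543660, p(85)=30167357, p(86)=34262962, p(87)=38887673, p(88)=44108109, p(89)=49995925, p(90)=56634173, p(91)=64112359, p(92)=72533807, p(93)=82010177, p(94)=92669720, p(95)=104651419, p(96)=118114304, p(97)=133230930.
Final step: p(98) = p(97) + p(96) - p(93) - p(91) + p(86) + p(83) - p(76) - p(72) + p(63) + p(58) - p(47) - p(41) + p(28) + p(21) - p(6)
= 133230930 + 118114304 - 82010177 - 64112359 + 34262962 + 23338469 - 9289091 - 5392783 + 1505499 + 715220 - 124754 - 44583 + 3718 + 792 - 11
= 150198136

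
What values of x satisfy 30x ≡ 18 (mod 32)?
x ≡ 7 (mod 16)

gcd(30, 32) = 2, which divides 18, so solutions exist.
Divide through by 2: 15x ≡ 9 (mod 16).
Find 15^(-1) mod 16 by the extended Euclidean algorithm:
16 = 1 × 15 + 1  ⟹  1 = (1)·16 + (-1)·15
So (-1)·15 ≡ 1 (mod 16), i.e. 15^(-1) ≡ -1 ≡ 15 (mod 16).
x ≡ 15 × 9 = 135 ≡ 7 (mod 16).
Check: 30 × 7 = 210 ≡ 18 (mod 32).
x ≡ 7 (mod 16), giving 2 solutions mod 32.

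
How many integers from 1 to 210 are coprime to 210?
48

210 = 2 × 3 × 5 × 7
φ(n) = n × ∏(1 - 1/p) for each prime p dividing n
φ(210) = 210 × (1 - 1/2) × (1 - 1/3) × (1 - 1/5) × (1 - 1/7) = 48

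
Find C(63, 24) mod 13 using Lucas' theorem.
4

Using Lucas' theorem:
Write n=63 and k=24 in base 13:
n in base 13: [4, 11]
k in base 13: [1, 11]
C(63,24) mod 13 = ∏ C(n_i, k_i) mod 13
Digit binomials (mod 13): C(4,1) = 4; C(11,11) = 1
Product: 4 × 1 = 4 ≡ 4 (mod 13)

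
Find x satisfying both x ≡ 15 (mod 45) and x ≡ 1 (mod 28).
645

Using Chinese Remainder Theorem:
M = 45 × 28 = 1260
M1 = 28, M2 = 45
y1 = 28^(-1) mod 45 = 37
y2 = 45^(-1) mod 28 = 5
x = (15×28×37 + 1×45×5) mod 1260 = 645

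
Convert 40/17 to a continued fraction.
[2; 2, 1, 5]

Euclidean algorithm steps:
40 = 2 × 17 + 6
17 = 2 × 6 + 5
6 = 1 × 5 + 1
5 = 5 × 1 + 0
Continued fraction: [2; 2, 1, 5]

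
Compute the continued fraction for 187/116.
[1; 1, 1, 1, 1, 2, 1, 2, 2]

Euclidean algorithm steps:
187 = 1 × 116 + 71
116 = 1 × 71 + 45
71 = 1 × 45 + 26
45 = 1 × 26 + 19
26 = 1 × 19 + 7
19 = 2 × 7 + 5
7 = 1 × 5 + 2
5 = 2 × 2 + 1
2 = 2 × 1 + 0
Continued fraction: [1; 1, 1, 1, 1, 2, 1, 2, 2]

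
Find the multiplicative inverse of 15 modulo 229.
168

gcd(15, 229) = 1, so the inverse exists.
Extended Euclidean algorithm on (229, 15):
229 = 15 × 15 + 4  ⟹  4 = (1)·229 + (-15)·15
15 = 3 × 4 + 3  ⟹  3 = (-3)·229 + (46)·15
4 = 1 × 3 + 1  ⟹  1 = (4)·229 + (-61)·15
So (-61)·15 ≡ 1 (mod 229), i.e. 15^(-1) ≡ -61 ≡ 168 (mod 229).
Check: 15 × 168 = 2520 ≡ 1 (mod 229)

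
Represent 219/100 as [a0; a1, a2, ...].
[2; 5, 3, 1, 4]

Euclidean algorithm steps:
219 = 2 × 100 + 19
100 = 5 × 19 + 5
19 = 3 × 5 + 4
5 = 1 × 4 + 1
4 = 4 × 1 + 0
Continued fraction: [2; 5, 3, 1, 4]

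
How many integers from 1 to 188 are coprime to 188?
92

188 = 2^2 × 47
φ(n) = n × ∏(1 - 1/p) for each prime p dividing n
φ(188) = 188 × (1 - 1/2) × (1 - 1/47) = 92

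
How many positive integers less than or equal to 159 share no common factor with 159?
104

159 = 3 × 53
φ(n) = n × ∏(1 - 1/p) for each prime p dividing n
φ(159) = 159 × (1 - 1/3) × (1 - 1/53) = 104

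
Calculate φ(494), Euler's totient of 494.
216

494 = 2 × 13 × 19
φ(n) = n × ∏(1 - 1/p) for each prime p dividing n
φ(494) = 494 × (1 - 1/2) × (1 - 1/13) × (1 - 1/19) = 216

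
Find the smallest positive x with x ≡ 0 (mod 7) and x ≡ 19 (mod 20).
119

Using Chinese Remainder Theorem:
M = 7 × 20 = 140
M1 = 20, M2 = 7
y1 = 20^(-1) mod 7 = 6
y2 = 7^(-1) mod 20 = 3
x = (0×20×6 + 19×7×3) mod 140 = 119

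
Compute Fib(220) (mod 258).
129

Matrix identity: Q^n = [[F_(n+1), F_n], [F_n, F_(n-1)]] with Q = [[1,1],[1,0]].
n = 220 = 11011100₂. Square-and-multiply, entries mod 258:
Q^1 = [[1,1],[1,0]]
Q^3 = (Q^1)²·Q = [[3,2],[2,1]]
Q^6 = (Q^3)² = [[13,8],[8,5]]
Q^13 = (Q^6)²·Q = [[119,233],[233,144]]
Q^27 = (Q^13)²·Q = [[213,80],[80,133]]
Q^55 = (Q^27)²·Q = [[243,169],[169,74]]
Q^110 = (Q^55)² = [[148,167],[167,239]]
Q^220 = (Q^110)² = [[257,129],[129,128]]
F_220 mod 258 = Q^220[0][1] = 129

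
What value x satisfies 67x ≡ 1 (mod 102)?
67

gcd(67, 102) = 1, so the inverse exists.
Extended Euclidean algorithm on (102, 67):
102 = 1 × 67 + 35  ⟹  35 = (1)·102 + (-1)·67
67 = 1 × 35 + 32  ⟹  32 = (-1)·102 + (2)·67
35 = 1 × 32 + 3  ⟹  3 = (2)·102 + (-3)·67
32 = 10 × 3 + 2  ⟹  2 = (-21)·102 + (32)·67
3 = 1 × 2 + 1  ⟹  1 = (23)·102 + (-35)·67
So (-35)·67 ≡ 1 (mod 102), i.e. 67^(-1) ≡ -35 ≡ 67 (mod 102).
Check: 67 × 67 = 4489 ≡ 1 (mod 102)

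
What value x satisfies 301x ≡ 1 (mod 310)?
241

gcd(301, 310) = 1, so the inverse exists.
Extended Euclidean algorithm on (310, 301):
310 = 1 × 301 + 9  ⟹  9 = (1)·310 + (-1)·301
301 = 33 × 9 + 4  ⟹  4 = (-33)·310 + (34)·301
9 = 2 × 4 + 1  ⟹  1 = (67)·310 + (-69)·301
So (-69)·301 ≡ 1 (mod 310), i.e. 301^(-1) ≡ -69 ≡ 241 (mod 310).
Check: 301 × 241 = 72541 ≡ 1 (mod 310)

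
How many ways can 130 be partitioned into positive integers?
5371315400

p(n) counts ways to write n as a sum of positive integers (order ignored).
Euler's pentagonal recurrence: p(k) = p(k-1) + p(k-2) - p(k-5) - p(k-7) + p(k-12) + p(k-15) - ... (offsets j(3j∓1)/2, signs ++--, p(0)=1, p(<0)=0).
DP table for k = 0..129: p(0)=1, p(1)=1, p(2)=2, p(3)=3, p(4)=5, p(5)=7, p(6)=11, p(7)=15, p(8)=22, p(9)=30, p(10)=42, p(11)=56, p(12)=77, p(13)=101, p(14)=135, p(15)=176, p(16)=231, p(17)=297, p(18)=385, p(19)=490, p(20)=627, p(21)=792, p(22)=1002, p(23)=1255, p(24)=1575, p(25)=1958, p(26)=2436, p(27)=3010, p(28)=3718, p(29)=4565, p(30)=5604, p(31)=6842, p(32)=8349, p(33)=10143, p(34)=12310, p(35)=14883, p(36)=17977, p(37)=21637, p(38)=26015, p(39)=31185, p(40)=37338, p(41)=44583, p(42)=53174, p(43)=63261, p(44)=75175, p(45)=89134, p(46)=105558, p(47)=124754, p(48)=147273, p(49)=173525, p(50)=204226, p(51)=239943, p(52)=281589, p(53)=329931, p(54)=386155, p(55)=451276, p(56)=526823, p(57)=614154, p(58)=715220, p(59)=831820, p(60)=966467, p(61)=1121505, p(62)=1300156, p(63)=1505499, p(64)=1741630, p(65)=2012558, p(66)=2323520, p(67)=2679689, p(68)=3087735, p(69)=3554345, p(70)=4087968, p(71)=4697205, p(72)=5392783, p(73)=6185689, p(74)=7089500, p(75)=8118264, p(76)=9289091, p(77)=10619863, p(78)=12132164, p(79)=13848650, p(80)=15796476, p(81)=18004327, p(82)=20506255, p(83)=23338469, p(84)=26543660, p(85)=30167357, p(86)=34262962, p(87)=38887673, p(88)=44108109, p(89)=49995925, p(90)=56634173, p(91)=64112359, p(92)=72533807, p(93)=82010177, p(94)=92669720, p(95)=104651419, p(96)=118114304, p(97)=133230930, p(98)=150198136, p(99)=169229875, p(100)=190569292, p(101)=214481126, p(102)=241265379, p(103)=271248950, p(104)=304801365, p(105)=342325709, p(106)=384276336, p(107)=431149389, p(108)=483502844, p(109)=541946240, p(110)=607163746, p(111)=679903203, p(112)=761002156, p(113)=851376628, p(114)=952050665, p(115)=1064144451, p(116)=1188908248, p(117)=1327710076, p(118)=1482074143, p(119)=1653668665, p(120)=1844349560, p(121)=2056148051, p(122)=2291320912, p(123)=2552338241, p(124)=2841940500, p(125)=3163127352, p(126)=3519222692, p(127)=3913864295, p(128)=4351078600, p(129)=4835271870.
Final step: p(130) = p(129) + p(128) - p(125) - p(123) + p(118) + p(115) - p(108) - p(104) + p(95) + p(90) - p(79) - p(73) + p(60) + p(53) - p(38) - p(30) + p(13) + p(4)
= 4835271870 + 4351078600 - 3163127352 - 2552338241 + 1482074143 + 1064144451 - 483502844 - 304801365 + 104651419 + 56634173 - 13848650 - 6185689 + 966467 + 329931 - 26015 - 5604 + 101 + 5
= 5371315400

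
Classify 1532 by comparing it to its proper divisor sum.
deficient

Proper divisors of 1532: sum = 1 + 2 + 4 + 383 + 766 = 1156
Since 1156 < 1532, 1532 is deficient.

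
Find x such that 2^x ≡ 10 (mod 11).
5

Baby-step giant-step with step n = ⌈√11⌉ = 4.
Baby steps 2^j mod 11 (j:value) for j=0..3: 0:1, 1:2, 2:4, 3:8.
Giant-step multiplier: 2^(-4) ≡ 2^(10-4) = 2^6 ≡ 9 (mod 11).
Giant steps γ_i = 10·9^i mod 11: γ_0=10, γ_1=2 (in table at j=1).
x = i·n + j = 1·4 + 1 = 5.
Check: 2^5 ≡ 10 (mod 11).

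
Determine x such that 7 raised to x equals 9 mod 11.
8

Baby-step giant-step with step n = ⌈√11⌉ = 4.
Baby steps 7^j mod 11 (j:value) for j=0..3: 0:1, 1:7, 2:5, 3:2.
Giant-step multiplier: 7^(-4) ≡ 7^(10-4) = 7^6 ≡ 4 (mod 11).
Giant steps γ_i = 9·4^i mod 11: γ_0=9, γ_1=3, γ_2=1 (in table at j=0).
x = i·n + j = 2·4 + 0 = 8.
Check: 7^8 ≡ 9 (mod 11).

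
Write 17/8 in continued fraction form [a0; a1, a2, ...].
[2; 8]

Euclidean algorithm steps:
17 = 2 × 8 + 1
8 = 8 × 1 + 0
Continued fraction: [2; 8]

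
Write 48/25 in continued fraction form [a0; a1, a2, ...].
[1; 1, 11, 2]

Euclidean algorithm steps:
48 = 1 × 25 + 23
25 = 1 × 23 + 2
23 = 11 × 2 + 1
2 = 2 × 1 + 0
Continued fraction: [1; 1, 11, 2]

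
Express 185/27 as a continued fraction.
[6; 1, 5, 1, 3]

Euclidean algorithm steps:
185 = 6 × 27 + 23
27 = 1 × 23 + 4
23 = 5 × 4 + 3
4 = 1 × 3 + 1
3 = 3 × 1 + 0
Continued fraction: [6; 1, 5, 1, 3]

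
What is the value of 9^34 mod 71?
8

Repeated squaring. Binary of 34 = 100010.
9^1 ≡ 9 (mod 71); 9^2 ≡ 10 (mod 71); 9^4 ≡ 29 (mod 71); 9^8 ≡ 60 (mod 71); 9^16 ≡ 50 (mod 71); 9^32 ≡ 15 (mod 71)
9^34 = 9^2 × 9^32 ≡ 8 (mod 71)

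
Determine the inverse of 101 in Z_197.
158

gcd(101, 197) = 1, so the inverse exists.
Extended Euclidean algorithm on (197, 101):
197 = 1 × 101 + 96  ⟹  96 = (1)·197 + (-1)·101
101 = 1 × 96 + 5  ⟹  5 = (-1)·197 + (2)·101
96 = 19 × 5 + 1  ⟹  1 = (20)·197 + (-39)·101
So (-39)·101 ≡ 1 (mod 197), i.e. 101^(-1) ≡ -39 ≡ 158 (mod 197).
Check: 101 × 158 = 15958 ≡ 1 (mod 197)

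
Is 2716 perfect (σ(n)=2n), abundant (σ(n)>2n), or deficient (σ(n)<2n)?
abundant

Proper divisors of 2716: sum = 1 + 2 + 4 + 7 + 14 + 28 + 97 + 194 + 388 + 679 + 1358 = 2772
Since 2772 > 2716, 2716 is abundant.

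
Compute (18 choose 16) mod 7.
6

Using Lucas' theorem:
Write n=18 and k=16 in base 7:
n in base 7: [2, 4]
k in base 7: [2, 2]
C(18,16) mod 7 = ∏ C(n_i, k_i) mod 7
Digit binomials (mod 7): C(2,2) = 1; C(4,2) = 6
Product: 1 × 6 = 6 ≡ 6 (mod 7)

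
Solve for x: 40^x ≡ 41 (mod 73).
52

Baby-step giant-step with step n = ⌈√73⌉ = 9.
Baby steps 40^j mod 73 (j:value) for j=0..8: 0:1, 1:40, 2:67, 3:52, 4:36, 5:53, 6:3, 7:47, 8:55.
Giant-step multiplier: 40^(-9) ≡ 40^(72-9) = 40^63 ≡ 22 (mod 73).
Giant steps γ_i = 41·22^i mod 73: γ_0=41, γ_1=26, γ_2=61, γ_3=28, γ_4=32, γ_5=47 (in table at j=7).
x = i·n + j = 5·9 + 7 = 52.
Check: 40^52 ≡ 41 (mod 73).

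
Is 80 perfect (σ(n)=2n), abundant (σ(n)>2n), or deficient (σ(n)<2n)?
abundant

Proper divisors of 80: sum = 1 + 2 + 4 + 5 + 8 + 10 + 16 + 20 + 40 = 106
Since 106 > 80, 80 is abundant.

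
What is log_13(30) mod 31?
15

Baby-step giant-step with step n = ⌈√31⌉ = 6.
Baby steps 13^j mod 31 (j:value) for j=0..5: 0:1, 1:13, 2:14, 3:27, 4:10, 5:6.
Giant-step multiplier: 13^(-6) ≡ 13^(30-6) = 13^24 ≡ 2 (mod 31).
Giant steps γ_i = 30·2^i mod 31: γ_0=30, γ_1=29, γ_2=27 (in table at j=3).
x = i·n + j = 2·6 + 3 = 15.
Check: 13^15 ≡ 30 (mod 31).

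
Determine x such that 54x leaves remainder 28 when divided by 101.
x ≡ 8 (mod 101)

gcd(54, 101) = 1, which divides 28, so solutions exist.
Find 54^(-1) mod 101 by the extended Euclidean algorithm:
101 = 1 × 54 + 47  ⟹  47 = (1)·101 + (-1)·54
54 = 1 × 47 + 7  ⟹  7 = (-1)·101 + (2)·54
47 = 6 × 7 + 5  ⟹  5 = (7)·101 + (-13)·54
7 = 1 × 5 + 2  ⟹  2 = (-8)·101 + (15)·54
5 = 2 × 2 + 1  ⟹  1 = (23)·101 + (-43)·54
So (-43)·54 ≡ 1 (mod 101), i.e. 54^(-1) ≡ -43 ≡ 58 (mod 101).
x ≡ 58 × 28 = 1624 ≡ 8 (mod 101).
Check: 54 × 8 = 432 ≡ 28 (mod 101).
Unique solution: x ≡ 8 (mod 101)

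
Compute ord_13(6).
12

13 is prime, so ord(6) divides φ(13) = 12.
Divisors of 12: 1, 2, 3, 4, 6, 12.
Repeated squaring: 6^1 ≡ 6, 6^2 ≡ 10, 6^4 ≡ 9, 6^8 ≡ 3 (mod 13).
Test 6^d mod 13 for each divisor d in increasing order:
6^1 ≡ 6
6^2 ≡ 10
6^3 = 6^2·6^1 ≡ 8
6^4 ≡ 9
6^6 = 6^4·6^2 ≡ 12
6^12 = 6^8·6^4 ≡ 1  ← first divisor giving 1
The order is 12.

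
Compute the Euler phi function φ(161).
132

161 = 7 × 23
φ(n) = n × ∏(1 - 1/p) for each prime p dividing n
φ(161) = 161 × (1 - 1/7) × (1 - 1/23) = 132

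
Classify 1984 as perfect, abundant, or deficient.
abundant

Proper divisors of 1984: sum = 1 + 2 + 4 + 8 + 16 + 31 + 32 + 62 + 64 + 124 + 248 + 496 + 992 = 2080
Since 2080 > 1984, 1984 is abundant.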